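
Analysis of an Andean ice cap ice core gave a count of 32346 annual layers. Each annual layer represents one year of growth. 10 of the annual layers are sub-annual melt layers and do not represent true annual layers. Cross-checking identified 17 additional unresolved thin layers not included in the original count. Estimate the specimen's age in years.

32353 years

Adjusted count: 32346 − 10 + 17 = 32353 annual layers.
With a one-to-one annual layer periodicity this is 32353 years.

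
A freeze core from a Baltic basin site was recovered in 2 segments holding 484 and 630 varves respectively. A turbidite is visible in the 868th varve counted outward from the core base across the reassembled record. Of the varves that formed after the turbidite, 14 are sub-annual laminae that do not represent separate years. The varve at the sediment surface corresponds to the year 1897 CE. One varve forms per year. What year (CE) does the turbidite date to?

1665 CE

Total varves = 484 + 630 = 1114.
Between varve 868 and the sediment surface there are 1114 − 868 = 246 varves.
Removing the 14 false varves leaves 246 − 14 = 232 true varves beyond the turbidite.
1897 − 232 = 1665 CE.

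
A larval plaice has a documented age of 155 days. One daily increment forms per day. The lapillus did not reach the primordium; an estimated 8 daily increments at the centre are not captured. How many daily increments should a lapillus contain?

Expected daily increments over 155 days: 155.
155 − 8 missed = 147 daily increments expected in the prepared section.

147 daily increments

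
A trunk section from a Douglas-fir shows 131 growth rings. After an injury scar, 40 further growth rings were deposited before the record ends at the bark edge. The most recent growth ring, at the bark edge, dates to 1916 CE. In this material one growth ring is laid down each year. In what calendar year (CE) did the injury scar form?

There are 40 growth rings younger than the injury scar.
Counting back 40 years from 1916 CE places the injury scar in 1916 − 40 = 1876 CE.

1876 CE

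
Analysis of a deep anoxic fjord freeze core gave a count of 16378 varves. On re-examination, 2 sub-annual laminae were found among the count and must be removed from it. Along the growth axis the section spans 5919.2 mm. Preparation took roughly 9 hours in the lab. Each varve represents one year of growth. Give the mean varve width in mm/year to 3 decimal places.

0.361 mm/year

Correcting the raw count gives 16378 − 2 = 16376 true varves.
Mean rate = 5919.2 mm / 16376 years ≈ 0.361 mm/year.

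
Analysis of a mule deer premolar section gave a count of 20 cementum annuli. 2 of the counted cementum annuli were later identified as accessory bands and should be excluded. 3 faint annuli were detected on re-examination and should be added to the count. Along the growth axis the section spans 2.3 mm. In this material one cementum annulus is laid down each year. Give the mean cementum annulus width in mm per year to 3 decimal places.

0.110 mm per year

Correcting the raw count gives 20 − 2 + 3 = 21 true cementum annuli.
Extension rate ≈ 2.3 / 21 = 0.110 mm per year.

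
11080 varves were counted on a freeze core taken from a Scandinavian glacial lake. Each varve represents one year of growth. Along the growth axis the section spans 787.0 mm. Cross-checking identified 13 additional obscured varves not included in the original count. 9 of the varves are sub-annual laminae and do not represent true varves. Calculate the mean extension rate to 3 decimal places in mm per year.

0.071 mm per year

After corrections the count is 11080 − 9 + 13 = 11084 varves.
787.0 mm over 11084 years gives 787.0 / 11084 ≈ 0.071 mm per year.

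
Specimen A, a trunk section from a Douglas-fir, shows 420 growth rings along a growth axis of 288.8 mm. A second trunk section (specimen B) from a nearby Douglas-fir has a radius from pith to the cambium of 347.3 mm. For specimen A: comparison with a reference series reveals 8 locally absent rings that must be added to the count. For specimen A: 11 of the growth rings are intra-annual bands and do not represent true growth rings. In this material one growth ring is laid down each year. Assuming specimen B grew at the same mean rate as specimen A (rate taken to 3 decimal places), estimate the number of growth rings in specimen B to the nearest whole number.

501 growth rings

Specimen A: after corrections the count is 420 − 11 + 8 = 417 growth rings.
A: 288.8 mm over 417 years gives 288.8 / 417 ≈ 0.693 mm/year.
Specimen B: 347.3 mm / 0.693 mm per year = 501.15 years ≈ 501 growth rings.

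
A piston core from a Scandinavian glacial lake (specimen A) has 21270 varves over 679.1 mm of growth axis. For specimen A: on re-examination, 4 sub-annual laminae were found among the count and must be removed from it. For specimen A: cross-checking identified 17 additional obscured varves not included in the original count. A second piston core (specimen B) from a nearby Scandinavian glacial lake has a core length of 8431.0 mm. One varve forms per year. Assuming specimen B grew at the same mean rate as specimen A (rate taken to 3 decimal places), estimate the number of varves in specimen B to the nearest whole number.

Specimen A: correcting the raw count gives 21270 − 4 + 17 = 21283 true varves.
A: Extension rate ≈ 679.1 / 21283 = 0.032 mm/year.
Specimen B: 8431.0 mm / 0.032 mm per year = 263468.75 years ≈ 263469 varves.

263469 varves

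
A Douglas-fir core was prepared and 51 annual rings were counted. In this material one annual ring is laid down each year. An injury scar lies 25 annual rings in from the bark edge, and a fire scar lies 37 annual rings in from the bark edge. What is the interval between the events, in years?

12 years

The two markers are separated by 37 − 25 = 12 annual rings.
That is 12 years at one annual ring per year.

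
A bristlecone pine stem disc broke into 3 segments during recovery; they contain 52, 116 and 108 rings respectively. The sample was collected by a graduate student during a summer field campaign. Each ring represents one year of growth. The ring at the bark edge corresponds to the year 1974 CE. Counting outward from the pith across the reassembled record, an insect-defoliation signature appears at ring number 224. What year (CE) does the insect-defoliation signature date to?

1922 CE

Total rings = 52 + 116 + 108 = 276.
276 − 224 = 52 rings lie beyond the insect-defoliation signature toward the bark edge.
The ring at the bark edge is 1974 CE, so the insect-defoliation signature dates to 1974 − 52 = 1922 CE.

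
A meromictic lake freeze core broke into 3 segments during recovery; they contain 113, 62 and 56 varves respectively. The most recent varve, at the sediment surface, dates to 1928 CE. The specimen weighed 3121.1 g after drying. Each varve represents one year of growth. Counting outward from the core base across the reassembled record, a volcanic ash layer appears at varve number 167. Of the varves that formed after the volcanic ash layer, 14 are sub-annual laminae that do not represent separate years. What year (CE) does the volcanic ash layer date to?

Total varves = 113 + 62 + 56 = 231.
231 − 167 = 64 varves lie beyond the volcanic ash layer toward the sediment surface.
Excluding 14 false varves: 64 − 14 = 50.
The varve at the sediment surface is 1928 CE, so the volcanic ash layer dates to 1928 − 50 = 1878 CE.

1878 CE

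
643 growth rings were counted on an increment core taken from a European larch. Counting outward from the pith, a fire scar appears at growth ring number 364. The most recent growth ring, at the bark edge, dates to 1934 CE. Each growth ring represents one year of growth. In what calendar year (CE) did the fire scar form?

1655 CE

Between growth ring 364 and the bark edge there are 643 − 364 = 279 growth rings.
1934 − 279 = 1655 CE.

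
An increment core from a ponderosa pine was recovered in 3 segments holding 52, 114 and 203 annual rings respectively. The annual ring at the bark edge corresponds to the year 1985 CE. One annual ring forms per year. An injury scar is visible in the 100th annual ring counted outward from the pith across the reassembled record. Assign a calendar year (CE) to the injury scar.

Total annual rings = 52 + 114 + 203 = 369.
Between annual ring 100 and the bark edge there are 369 − 100 = 269 annual rings.
1985 − 269 = 1716 CE.

1716 CE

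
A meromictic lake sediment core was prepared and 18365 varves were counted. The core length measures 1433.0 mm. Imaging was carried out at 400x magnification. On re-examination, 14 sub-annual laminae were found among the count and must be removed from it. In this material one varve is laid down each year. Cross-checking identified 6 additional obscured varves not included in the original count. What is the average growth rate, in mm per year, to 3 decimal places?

0.078 mm per year

True varve count = 18365 − 14 + 6 = 18357.
Mean rate = 1433.0 mm / 18357 years ≈ 0.078 mm per year.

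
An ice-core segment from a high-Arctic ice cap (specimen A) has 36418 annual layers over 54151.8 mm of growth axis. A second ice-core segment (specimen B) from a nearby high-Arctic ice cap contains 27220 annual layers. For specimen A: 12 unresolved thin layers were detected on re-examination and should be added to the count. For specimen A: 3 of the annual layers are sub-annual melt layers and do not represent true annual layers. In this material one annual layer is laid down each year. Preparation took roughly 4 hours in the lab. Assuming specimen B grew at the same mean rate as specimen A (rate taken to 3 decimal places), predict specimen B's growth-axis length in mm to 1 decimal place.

Specimen A: after corrections the count is 36418 − 3 + 12 = 36427 annual layers.
A: Extension rate ≈ 54151.8 / 36427 = 1.487 mm per year.
Length of B = 1.487 × 27220 = 40476.1 mm.

40476.1 mm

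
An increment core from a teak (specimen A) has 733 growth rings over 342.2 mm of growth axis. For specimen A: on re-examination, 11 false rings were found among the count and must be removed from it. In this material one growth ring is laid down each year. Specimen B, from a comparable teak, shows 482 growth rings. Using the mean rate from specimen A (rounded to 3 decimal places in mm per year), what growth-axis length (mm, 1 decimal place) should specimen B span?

228.5 mm

Specimen A: after corrections the count is 733 − 11 = 722 growth rings.
A: Mean rate = 342.2 mm / 722 years ≈ 0.474 mm/year.
For B, 0.474 mm/year × 482 years = 228.5 mm.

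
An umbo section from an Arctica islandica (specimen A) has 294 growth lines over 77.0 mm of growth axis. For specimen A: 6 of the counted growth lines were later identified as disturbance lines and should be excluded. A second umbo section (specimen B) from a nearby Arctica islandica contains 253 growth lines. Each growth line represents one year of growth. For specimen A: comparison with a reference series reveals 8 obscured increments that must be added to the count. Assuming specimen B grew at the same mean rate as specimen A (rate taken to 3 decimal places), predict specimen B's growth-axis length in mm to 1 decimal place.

65.8 mm

Specimen A: after corrections the count is 294 − 6 + 8 = 296 growth lines.
A: 77.0 mm over 296 years gives 77.0 / 296 ≈ 0.260 mm/yr.
B's length ≈ 0.260 × 253 = 65.8 mm.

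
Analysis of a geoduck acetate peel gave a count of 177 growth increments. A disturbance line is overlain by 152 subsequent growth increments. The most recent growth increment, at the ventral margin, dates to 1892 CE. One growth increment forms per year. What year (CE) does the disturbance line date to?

1740 CE

There are 152 growth increments younger than the disturbance line.
1892 − 152 = 1740 CE.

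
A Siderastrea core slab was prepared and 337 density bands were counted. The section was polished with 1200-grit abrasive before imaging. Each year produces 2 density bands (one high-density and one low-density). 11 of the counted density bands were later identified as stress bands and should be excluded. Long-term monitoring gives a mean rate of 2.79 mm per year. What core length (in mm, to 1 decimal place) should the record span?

Correcting the raw count gives 337 − 11 = 326 true density bands.
Dividing by 2 density bands per year: 326 / 2 = 163 years.
Length ≈ 2.79 × 163 = 454.8 mm.

454.8 mm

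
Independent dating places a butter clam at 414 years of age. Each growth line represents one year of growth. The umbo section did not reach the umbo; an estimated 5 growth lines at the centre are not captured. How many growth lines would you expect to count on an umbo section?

409 growth lines

One growth line per year gives 414 growth lines over 414 years.
Subtracting the 5 growth lines not captured gives 414 − 5 = 409 growth lines in the record.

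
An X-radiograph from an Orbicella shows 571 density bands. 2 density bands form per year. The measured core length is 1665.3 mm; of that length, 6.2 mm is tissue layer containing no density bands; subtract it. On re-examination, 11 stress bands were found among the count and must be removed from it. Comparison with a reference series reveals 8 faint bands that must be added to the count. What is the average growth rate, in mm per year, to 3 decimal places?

After corrections the count is 571 − 11 + 8 = 568 density bands.
568 density bands at 2 per year is 568 / 2 = 284 years.
Net length = 1665.3 − 6.2 = 1659.1 mm.
Mean rate = 1659.1 mm / 284 years ≈ 5.842 mm per year.

5.842 mm per year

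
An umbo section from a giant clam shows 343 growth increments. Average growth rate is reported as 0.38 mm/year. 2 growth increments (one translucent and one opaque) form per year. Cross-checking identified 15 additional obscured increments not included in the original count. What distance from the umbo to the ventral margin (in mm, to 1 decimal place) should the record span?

68.0 mm

True growth increment count = 343 + 15 = 358.
Dividing by 2 growth increments per year: 358 / 2 = 179 years.
Length ≈ 0.38 × 179 = 68.0 mm.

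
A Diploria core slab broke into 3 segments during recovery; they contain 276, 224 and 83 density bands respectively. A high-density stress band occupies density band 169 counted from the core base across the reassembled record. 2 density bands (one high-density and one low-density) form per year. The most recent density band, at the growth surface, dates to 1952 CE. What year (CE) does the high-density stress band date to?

1745 CE

Total density bands = 276 + 224 + 83 = 583.
Between density band 169 and the growth surface there are 583 − 169 = 414 density bands.
Dividing by 2 density bands per year: 414 / 2 = 207 years.
1952 − 207 = 1745 CE.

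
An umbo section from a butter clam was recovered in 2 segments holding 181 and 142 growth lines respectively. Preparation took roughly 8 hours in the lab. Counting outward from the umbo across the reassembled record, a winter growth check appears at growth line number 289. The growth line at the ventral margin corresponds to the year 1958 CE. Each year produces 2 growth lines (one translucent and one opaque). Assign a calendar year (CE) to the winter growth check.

Total growth lines = 181 + 142 = 323.
The winter growth check sits at growth line 289 from the umbo, so 323 − 289 = 34 growth lines formed after it.
Dividing by 2 growth lines per year: 34 / 2 = 17 years.
The growth line at the ventral margin is 1958 CE, so the winter growth check dates to 1958 − 17 = 1941 CE.

1941 CE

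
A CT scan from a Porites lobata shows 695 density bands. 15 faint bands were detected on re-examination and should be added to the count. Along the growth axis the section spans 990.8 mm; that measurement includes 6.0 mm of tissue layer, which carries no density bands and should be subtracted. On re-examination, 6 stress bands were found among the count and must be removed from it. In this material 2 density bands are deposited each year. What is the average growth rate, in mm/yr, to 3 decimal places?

True density band count = 695 − 6 + 15 = 704.
704 density bands at 2 per year is 704 / 2 = 352 years.
Net length = 990.8 − 6.0 = 984.8 mm.
984.8 mm over 352 years gives 984.8 / 352 ≈ 2.798 mm/yr.

2.798 mm/yr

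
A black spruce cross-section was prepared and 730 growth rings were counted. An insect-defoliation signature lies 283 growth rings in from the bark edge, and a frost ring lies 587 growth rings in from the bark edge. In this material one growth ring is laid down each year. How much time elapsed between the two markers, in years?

304 years

Separation: 587 − 283 = 304 growth rings.
At one growth ring per year, 304 years elapsed between them.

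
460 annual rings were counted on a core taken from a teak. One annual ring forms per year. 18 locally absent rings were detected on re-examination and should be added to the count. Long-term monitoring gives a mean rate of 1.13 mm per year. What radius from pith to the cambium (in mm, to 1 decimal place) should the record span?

540.1 mm

Adjusted count: 460 + 18 = 478 annual rings.
Length ≈ 1.13 × 478 = 540.1 mm.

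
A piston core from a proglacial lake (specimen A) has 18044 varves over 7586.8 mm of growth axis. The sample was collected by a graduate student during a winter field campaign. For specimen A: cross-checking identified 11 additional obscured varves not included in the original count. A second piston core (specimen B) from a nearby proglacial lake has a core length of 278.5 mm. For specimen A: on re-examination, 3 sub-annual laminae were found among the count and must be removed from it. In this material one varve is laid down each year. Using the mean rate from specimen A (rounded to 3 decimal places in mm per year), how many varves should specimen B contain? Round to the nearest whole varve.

663 varves

Specimen A: adjusted count: 18044 − 3 + 11 = 18052 varves.
A: Mean rate = 7586.8 mm / 18052 years ≈ 0.420 mm/yr.
B spans 278.5 / 0.420 = 663.10 years ≈ 663 varves.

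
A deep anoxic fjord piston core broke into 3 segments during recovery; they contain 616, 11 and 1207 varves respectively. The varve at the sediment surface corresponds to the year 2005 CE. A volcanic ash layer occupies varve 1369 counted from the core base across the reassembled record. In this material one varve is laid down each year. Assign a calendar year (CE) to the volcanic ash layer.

Total varves = 616 + 11 + 1207 = 1834.
Between varve 1369 and the sediment surface there are 1834 − 1369 = 465 varves.
2005 − 465 = 1540 CE.

1540 CE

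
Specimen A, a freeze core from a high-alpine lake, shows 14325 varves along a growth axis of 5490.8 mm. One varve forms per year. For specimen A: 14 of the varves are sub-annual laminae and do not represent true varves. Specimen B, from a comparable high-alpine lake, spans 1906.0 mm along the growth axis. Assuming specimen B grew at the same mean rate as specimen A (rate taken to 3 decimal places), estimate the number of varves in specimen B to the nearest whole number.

4964 varves

Specimen A: adjusted count: 14325 − 14 = 14311 varves.
A: Extension rate ≈ 5490.8 / 14311 = 0.384 mm/year.
B spans 1906.0 / 0.384 = 4963.54 years ≈ 4964 varves.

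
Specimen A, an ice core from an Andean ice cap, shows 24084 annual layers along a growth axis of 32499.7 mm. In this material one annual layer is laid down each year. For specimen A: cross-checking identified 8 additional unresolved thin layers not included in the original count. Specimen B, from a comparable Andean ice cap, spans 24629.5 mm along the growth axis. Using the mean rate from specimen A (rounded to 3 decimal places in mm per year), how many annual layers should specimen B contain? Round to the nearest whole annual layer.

18258 annual layers

Specimen A: true annual layer count = 24084 + 8 = 24092.
A: 32499.7 mm over 24092 years gives 32499.7 / 24092 ≈ 1.349 mm/yr.
B spans 24629.5 / 1.349 = 18257.60 years ≈ 18258 annual layers.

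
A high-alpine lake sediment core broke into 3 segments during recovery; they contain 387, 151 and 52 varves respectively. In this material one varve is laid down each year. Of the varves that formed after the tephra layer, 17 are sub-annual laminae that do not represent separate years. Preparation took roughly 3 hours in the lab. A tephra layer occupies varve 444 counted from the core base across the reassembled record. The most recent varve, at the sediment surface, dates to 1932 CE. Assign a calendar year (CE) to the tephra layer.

Total varves = 387 + 151 + 52 = 590.
The tephra layer sits at varve 444 from the core base, so 590 − 444 = 146 varves formed after it.
146 − 17 false = 129 true varves after the tephra layer.
The varve at the sediment surface is 1932 CE, so the tephra layer dates to 1932 − 129 = 1803 CE.

1803 CE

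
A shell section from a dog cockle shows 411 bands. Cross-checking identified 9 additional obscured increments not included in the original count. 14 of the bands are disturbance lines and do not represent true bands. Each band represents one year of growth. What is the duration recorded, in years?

406 years

True band count = 411 − 14 + 9 = 406.
At one band per year, that is 406 years.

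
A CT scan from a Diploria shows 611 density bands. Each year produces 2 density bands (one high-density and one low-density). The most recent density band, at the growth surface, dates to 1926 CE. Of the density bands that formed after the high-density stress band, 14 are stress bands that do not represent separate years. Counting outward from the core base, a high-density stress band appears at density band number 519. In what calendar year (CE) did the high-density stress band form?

611 − 519 = 92 density bands lie beyond the high-density stress band toward the growth surface.
Removing the 14 false density bands leaves 92 − 14 = 78 true density bands beyond the high-density stress band.
With 2 density bands per year, 78 / 2 = 39 years.
1926 − 39 = 1887 CE.

1887 CE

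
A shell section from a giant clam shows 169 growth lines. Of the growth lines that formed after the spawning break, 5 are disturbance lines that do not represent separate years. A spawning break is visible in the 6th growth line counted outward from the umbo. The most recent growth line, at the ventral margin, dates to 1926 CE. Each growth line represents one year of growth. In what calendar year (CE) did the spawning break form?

Between growth line 6 and the ventral margin there are 169 − 6 = 163 growth lines.
163 − 5 false = 158 true growth lines after the spawning break.
Counting back 158 years from 1926 CE places the spawning break in 1926 − 158 = 1768 CE.

1768 CE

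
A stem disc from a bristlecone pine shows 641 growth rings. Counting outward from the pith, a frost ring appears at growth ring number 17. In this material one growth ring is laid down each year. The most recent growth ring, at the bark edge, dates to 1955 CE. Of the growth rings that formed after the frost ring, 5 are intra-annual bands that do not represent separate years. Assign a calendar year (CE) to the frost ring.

1336 CE

The frost ring sits at growth ring 17 from the pith, so 641 − 17 = 624 growth rings formed after it.
Removing the 5 false growth rings leaves 624 − 5 = 619 true growth rings beyond the frost ring.
The growth ring at the bark edge is 1955 CE, so the frost ring dates to 1955 − 619 = 1336 CE.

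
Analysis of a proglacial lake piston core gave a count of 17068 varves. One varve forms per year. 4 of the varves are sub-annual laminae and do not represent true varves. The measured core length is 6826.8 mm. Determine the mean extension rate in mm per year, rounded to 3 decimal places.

0.400 mm per year

True varve count = 17068 − 4 = 17064.
Mean rate = 6826.8 mm / 17064 years ≈ 0.400 mm per year.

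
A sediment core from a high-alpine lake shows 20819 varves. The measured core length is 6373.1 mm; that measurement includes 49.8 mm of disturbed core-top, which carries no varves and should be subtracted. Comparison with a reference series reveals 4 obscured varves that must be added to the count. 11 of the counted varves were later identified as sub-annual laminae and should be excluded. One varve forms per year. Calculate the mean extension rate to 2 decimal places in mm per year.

0.30 mm per year

After corrections the count is 20819 − 11 + 4 = 20812 varves.
The growth record spans 6373.1 − 49.8 = 6323.3 mm.
6323.3 mm over 20812 years gives 6323.3 / 20812 ≈ 0.30 mm per year.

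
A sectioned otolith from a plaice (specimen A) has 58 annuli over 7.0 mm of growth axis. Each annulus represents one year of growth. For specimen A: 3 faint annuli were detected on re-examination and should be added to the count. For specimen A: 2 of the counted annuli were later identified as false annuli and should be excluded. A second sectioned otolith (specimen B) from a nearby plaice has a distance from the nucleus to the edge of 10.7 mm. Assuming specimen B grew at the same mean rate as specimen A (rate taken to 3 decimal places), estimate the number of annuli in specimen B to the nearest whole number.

90 annuli

Specimen A: correcting the raw count gives 58 − 2 + 3 = 59 true annuli.
A: 7.0 mm over 59 years gives 7.0 / 59 ≈ 0.119 mm/yr.
Specimen B: 10.7 mm / 0.119 mm per year = 89.92 years ≈ 90 annuli.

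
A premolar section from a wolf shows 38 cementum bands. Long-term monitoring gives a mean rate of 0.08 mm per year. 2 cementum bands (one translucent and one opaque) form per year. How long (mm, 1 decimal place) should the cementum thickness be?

1.5 mm

With 2 cementum bands per year, 38 / 2 = 19 years.
Predicted length = 0.08 mm/year × 19 years = 1.5 mm.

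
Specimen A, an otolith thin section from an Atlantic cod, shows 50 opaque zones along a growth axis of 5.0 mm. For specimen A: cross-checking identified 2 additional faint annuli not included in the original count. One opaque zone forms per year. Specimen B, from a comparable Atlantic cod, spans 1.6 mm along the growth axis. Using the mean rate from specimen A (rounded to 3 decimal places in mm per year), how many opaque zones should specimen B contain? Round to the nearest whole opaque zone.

17 opaque zones

Specimen A: true opaque zone count = 50 + 2 = 52.
A: 5.0 mm over 52 years gives 5.0 / 52 ≈ 0.096 mm/yr.
Specimen B: 1.6 mm / 0.096 mm per year = 16.67 years ≈ 17 opaque zones.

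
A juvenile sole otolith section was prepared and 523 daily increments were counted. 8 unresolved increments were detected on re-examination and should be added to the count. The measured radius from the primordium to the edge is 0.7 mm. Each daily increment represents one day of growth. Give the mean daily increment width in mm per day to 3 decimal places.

True daily increment count = 523 + 8 = 531.
Mean rate = 0.7 mm / 531 days ≈ 0.001 mm per day.

0.001 mm per day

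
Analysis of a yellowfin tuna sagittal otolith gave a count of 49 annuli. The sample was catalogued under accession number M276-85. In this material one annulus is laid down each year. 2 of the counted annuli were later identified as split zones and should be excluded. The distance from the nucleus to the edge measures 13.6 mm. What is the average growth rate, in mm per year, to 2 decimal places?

0.29 mm per year

Correcting the raw count gives 49 − 2 = 47 true annuli.
13.6 mm over 47 years gives 13.6 / 47 ≈ 0.29 mm per year.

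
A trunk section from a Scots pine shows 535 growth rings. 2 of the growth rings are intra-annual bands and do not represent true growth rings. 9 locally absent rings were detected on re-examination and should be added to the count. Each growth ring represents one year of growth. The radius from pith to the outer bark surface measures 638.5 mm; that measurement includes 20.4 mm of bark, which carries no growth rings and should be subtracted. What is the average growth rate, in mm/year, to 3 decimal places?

After corrections the count is 535 − 2 + 9 = 542 growth rings.
Removing the 20.4 mm offcut leaves 638.5 − 20.4 = 618.1 mm.
Mean rate = 618.1 mm / 542 years ≈ 1.140 mm/year.

1.140 mm/year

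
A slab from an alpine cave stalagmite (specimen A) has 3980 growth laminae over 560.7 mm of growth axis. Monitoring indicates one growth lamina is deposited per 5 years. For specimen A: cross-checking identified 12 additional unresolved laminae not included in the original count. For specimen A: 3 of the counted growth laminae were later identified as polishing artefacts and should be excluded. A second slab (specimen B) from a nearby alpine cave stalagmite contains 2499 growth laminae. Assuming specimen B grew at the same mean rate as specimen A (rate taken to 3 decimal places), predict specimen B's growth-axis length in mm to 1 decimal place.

Specimen A: true growth lamina count = 3980 − 3 + 12 = 3989.
Specimen A: 3989 growth laminae at 5 years each span 3989 × 5 = 19945 years.
A: Extension rate ≈ 560.7 / 19945 = 0.028 mm per year.
Specimen B: multiplying by 5 years per growth lamina: 2499 × 5 = 12495 years. Length of B = 0.028 × 12495 = 349.9 mm.

349.9 mm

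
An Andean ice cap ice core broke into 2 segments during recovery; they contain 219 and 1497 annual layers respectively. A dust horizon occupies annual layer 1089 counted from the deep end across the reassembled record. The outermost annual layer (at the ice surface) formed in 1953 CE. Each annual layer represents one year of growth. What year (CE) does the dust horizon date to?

1326 CE

Total annual layers = 219 + 1497 = 1716.
The dust horizon sits at annual layer 1089 from the deep end, so 1716 − 1089 = 627 annual layers formed after it.
1953 − 627 = 1326 CE.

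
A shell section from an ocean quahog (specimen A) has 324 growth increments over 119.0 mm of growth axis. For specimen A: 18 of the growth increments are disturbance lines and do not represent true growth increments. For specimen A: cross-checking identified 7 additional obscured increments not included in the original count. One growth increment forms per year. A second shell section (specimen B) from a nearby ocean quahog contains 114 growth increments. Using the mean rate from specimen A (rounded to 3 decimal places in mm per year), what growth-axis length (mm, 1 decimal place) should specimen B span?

43.3 mm

Specimen A: true growth increment count = 324 − 18 + 7 = 313.
A: Extension rate ≈ 119.0 / 313 = 0.380 mm/year.
Length of B = 0.380 × 114 = 43.3 mm.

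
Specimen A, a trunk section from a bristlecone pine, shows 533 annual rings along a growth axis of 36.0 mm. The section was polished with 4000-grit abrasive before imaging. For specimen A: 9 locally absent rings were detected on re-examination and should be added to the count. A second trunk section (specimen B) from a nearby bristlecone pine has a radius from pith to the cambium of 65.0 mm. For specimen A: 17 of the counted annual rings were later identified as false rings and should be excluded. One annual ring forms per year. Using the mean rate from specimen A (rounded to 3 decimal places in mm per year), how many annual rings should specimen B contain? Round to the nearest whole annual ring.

Specimen A: correcting the raw count gives 533 − 17 + 9 = 525 true annual rings.
A: Extension rate ≈ 36.0 / 525 = 0.069 mm/yr.
B spans 65.0 / 0.069 = 942.03 years ≈ 942 annual rings.

942 annual rings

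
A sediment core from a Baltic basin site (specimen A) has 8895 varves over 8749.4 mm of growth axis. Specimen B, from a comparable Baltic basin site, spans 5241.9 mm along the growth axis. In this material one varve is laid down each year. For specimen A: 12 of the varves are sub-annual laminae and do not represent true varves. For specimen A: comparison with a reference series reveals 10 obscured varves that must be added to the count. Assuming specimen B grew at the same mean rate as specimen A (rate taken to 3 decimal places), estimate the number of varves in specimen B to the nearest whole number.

5327 varves

Specimen A: correcting the raw count gives 8895 − 12 + 10 = 8893 true varves.
A: Extension rate ≈ 8749.4 / 8893 = 0.984 mm per year.
For B, 5241.9 / 0.984 = 5327.13 years ≈ 5327 varves.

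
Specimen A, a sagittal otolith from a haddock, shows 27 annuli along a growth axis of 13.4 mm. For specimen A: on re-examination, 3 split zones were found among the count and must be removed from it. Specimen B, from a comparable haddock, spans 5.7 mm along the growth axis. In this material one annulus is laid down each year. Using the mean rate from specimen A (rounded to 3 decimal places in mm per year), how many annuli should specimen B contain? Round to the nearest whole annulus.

Specimen A: correcting the raw count gives 27 − 3 = 24 true annuli.
A: Extension rate ≈ 13.4 / 24 = 0.558 mm per year.
B spans 5.7 / 0.558 = 10.22 years ≈ 10 annuli.

10 annuli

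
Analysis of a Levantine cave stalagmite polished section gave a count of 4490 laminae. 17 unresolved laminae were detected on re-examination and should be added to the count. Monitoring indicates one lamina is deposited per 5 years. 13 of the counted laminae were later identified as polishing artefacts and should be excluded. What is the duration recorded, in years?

Adjusted count: 4490 − 13 + 17 = 4494 laminae.
At 5 years per lamina, 4494 × 5 = 22470 years.

22470 yr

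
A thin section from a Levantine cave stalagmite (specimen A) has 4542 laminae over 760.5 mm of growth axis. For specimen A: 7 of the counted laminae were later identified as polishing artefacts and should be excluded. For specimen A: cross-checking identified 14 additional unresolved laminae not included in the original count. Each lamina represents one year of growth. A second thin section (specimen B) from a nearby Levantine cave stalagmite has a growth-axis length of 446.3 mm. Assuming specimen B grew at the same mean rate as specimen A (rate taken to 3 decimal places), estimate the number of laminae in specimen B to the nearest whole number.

Specimen A: correcting the raw count gives 4542 − 7 + 14 = 4549 true laminae.
A: 760.5 mm over 4549 years gives 760.5 / 4549 ≈ 0.167 mm/yr.
B spans 446.3 / 0.167 = 2672.46 years ≈ 2672 laminae.

2672 laminae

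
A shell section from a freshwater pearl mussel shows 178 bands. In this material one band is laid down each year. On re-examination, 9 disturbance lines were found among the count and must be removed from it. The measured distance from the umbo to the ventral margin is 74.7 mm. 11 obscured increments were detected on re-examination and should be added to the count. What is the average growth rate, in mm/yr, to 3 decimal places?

0.415 mm/yr

Adjusted count: 178 − 9 + 11 = 180 bands.
74.7 mm over 180 years gives 74.7 / 180 ≈ 0.415 mm/yr.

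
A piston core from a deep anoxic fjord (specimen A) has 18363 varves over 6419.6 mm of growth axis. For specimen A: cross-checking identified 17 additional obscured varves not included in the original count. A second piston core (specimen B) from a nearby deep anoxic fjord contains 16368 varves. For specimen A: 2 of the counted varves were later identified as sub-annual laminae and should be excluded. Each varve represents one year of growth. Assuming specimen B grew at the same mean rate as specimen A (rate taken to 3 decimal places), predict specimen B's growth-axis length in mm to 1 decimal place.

Specimen A: true varve count = 18363 − 2 + 17 = 18378.
A: 6419.6 mm over 18378 years gives 6419.6 / 18378 ≈ 0.349 mm per year.
B's length ≈ 0.349 × 16368 = 5712.4 mm.

5712.4 mm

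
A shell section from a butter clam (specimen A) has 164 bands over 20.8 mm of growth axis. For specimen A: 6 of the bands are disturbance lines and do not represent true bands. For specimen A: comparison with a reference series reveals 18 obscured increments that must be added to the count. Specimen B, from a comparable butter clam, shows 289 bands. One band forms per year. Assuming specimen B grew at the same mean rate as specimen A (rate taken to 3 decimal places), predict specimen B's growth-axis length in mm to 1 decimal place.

34.1 mm

Specimen A: correcting the raw count gives 164 − 6 + 18 = 176 true bands.
A: 20.8 mm over 176 years gives 20.8 / 176 ≈ 0.118 mm per year.
For B, 0.118 mm/year × 289 years = 34.1 mm.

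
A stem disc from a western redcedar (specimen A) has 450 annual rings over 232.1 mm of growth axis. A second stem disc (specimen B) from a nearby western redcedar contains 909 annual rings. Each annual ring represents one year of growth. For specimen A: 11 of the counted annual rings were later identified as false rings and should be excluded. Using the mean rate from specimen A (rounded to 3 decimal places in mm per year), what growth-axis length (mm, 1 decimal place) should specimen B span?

480.9 mm

Specimen A: true annual ring count = 450 − 11 = 439.
A: Mean rate = 232.1 mm / 439 years ≈ 0.529 mm per year.
For B, 0.529 mm/year × 909 years = 480.9 mm.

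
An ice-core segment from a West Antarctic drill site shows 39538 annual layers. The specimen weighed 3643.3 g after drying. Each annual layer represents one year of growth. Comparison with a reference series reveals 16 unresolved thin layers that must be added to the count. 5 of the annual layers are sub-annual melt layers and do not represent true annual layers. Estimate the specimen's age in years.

Adjusted count: 39538 − 5 + 16 = 39549 annual layers.
With a one-to-one annual layer periodicity this is 39549 years.

39549 years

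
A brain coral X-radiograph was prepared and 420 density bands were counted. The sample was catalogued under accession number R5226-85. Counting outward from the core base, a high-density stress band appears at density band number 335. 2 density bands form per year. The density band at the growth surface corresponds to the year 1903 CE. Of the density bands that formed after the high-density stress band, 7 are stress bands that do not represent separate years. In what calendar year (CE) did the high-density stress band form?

1864 CE

Between density band 335 and the growth surface there are 420 − 335 = 85 density bands.
Excluding 7 false density bands: 85 − 7 = 78.
78 density bands at 2 per year is 78 / 2 = 39 years.
Counting back 39 years from 1903 CE places the high-density stress band in 1903 − 39 = 1864 CE.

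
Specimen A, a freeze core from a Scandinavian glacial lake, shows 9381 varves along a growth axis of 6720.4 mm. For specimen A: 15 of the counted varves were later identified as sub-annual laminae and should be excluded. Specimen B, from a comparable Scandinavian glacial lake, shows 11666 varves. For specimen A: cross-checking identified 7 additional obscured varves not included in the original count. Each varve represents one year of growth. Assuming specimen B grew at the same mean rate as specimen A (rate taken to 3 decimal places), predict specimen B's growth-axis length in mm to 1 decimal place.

Specimen A: correcting the raw count gives 9381 − 15 + 7 = 9373 true varves.
A: 6720.4 mm over 9373 years gives 6720.4 / 9373 ≈ 0.717 mm per year.
For B, 0.717 mm/year × 11666 years = 8364.5 mm.

8364.5 mm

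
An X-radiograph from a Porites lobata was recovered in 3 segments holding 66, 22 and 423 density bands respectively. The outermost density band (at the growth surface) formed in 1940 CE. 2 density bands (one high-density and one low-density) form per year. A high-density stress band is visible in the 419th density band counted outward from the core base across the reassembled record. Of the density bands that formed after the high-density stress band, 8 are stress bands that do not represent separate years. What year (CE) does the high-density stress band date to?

1898 CE

Total density bands = 66 + 22 + 423 = 511.
511 − 419 = 92 density bands lie beyond the high-density stress band toward the growth surface.
Excluding 8 false density bands: 92 − 8 = 84.
84 density bands at 2 per year is 84 / 2 = 42 years.
1940 − 42 = 1898 CE.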